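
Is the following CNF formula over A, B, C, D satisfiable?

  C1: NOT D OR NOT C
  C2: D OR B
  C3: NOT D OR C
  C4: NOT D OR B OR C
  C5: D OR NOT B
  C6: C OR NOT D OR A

Suppose D = false.
From the singleton clause (B), B = true.
That conflicts with the unit clause (NOT B).
That branch fails; take D = true instead.
From the singleton clause (NOT C), C = false.
That conflicts with the unit clause (C).
Neither D = true nor D = false works.
No assignment satisfies every clause.

Unsatisfiable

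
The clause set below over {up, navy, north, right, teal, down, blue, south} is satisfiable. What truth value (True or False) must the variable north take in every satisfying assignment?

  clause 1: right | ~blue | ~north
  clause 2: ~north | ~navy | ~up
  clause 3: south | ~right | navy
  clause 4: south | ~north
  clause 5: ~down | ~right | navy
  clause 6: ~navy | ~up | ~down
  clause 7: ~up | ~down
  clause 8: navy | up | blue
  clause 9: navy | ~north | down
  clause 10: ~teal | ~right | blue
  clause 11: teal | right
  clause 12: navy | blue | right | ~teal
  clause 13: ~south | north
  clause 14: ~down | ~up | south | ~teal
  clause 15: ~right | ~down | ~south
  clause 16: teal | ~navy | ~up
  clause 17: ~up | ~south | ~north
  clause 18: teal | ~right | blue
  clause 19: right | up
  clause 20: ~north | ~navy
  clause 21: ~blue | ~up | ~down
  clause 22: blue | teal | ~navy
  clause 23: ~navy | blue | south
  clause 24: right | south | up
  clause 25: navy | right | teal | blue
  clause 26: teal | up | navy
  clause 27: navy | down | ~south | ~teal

False

Suppose north = 1.
Unit clause (south) forces south = 1.
Unit clause (~up) forces up = 0.
Unit clause (right) forces right = 1.
Unit clause (~down) forces down = 0.
Unit clause (navy) forces navy = 1.
But (~navy) is also a unit clause — contradiction.
So every satisfying assignment has north = False.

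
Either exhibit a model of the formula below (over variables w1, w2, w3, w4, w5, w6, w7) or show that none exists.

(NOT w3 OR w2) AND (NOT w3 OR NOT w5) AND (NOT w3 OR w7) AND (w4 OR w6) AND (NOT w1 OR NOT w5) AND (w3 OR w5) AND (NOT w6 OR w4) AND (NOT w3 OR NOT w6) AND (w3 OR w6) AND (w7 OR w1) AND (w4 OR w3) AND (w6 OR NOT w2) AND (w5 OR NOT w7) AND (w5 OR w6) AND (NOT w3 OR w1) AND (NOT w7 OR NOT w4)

UNSATISFIABLE

Try w3 = false.
Unit clause (w5) forces w5 = true.
Unit clause (NOT w1) forces w1 = false.
Unit clause (w6) forces w6 = true.
Unit clause (w4) forces w4 = true.
Unit clause (w7) forces w7 = true.
But (NOT w7) is also a unit clause — contradiction.
Undo w3 and try w3 = true.
Unit clause (w2) forces w2 = true.
Unit clause (NOT w5) forces w5 = false.
Unit clause (w7) forces w7 = true.
But (NOT w7) is also a unit clause — contradiction.
Neither w3 = true nor w3 = false works.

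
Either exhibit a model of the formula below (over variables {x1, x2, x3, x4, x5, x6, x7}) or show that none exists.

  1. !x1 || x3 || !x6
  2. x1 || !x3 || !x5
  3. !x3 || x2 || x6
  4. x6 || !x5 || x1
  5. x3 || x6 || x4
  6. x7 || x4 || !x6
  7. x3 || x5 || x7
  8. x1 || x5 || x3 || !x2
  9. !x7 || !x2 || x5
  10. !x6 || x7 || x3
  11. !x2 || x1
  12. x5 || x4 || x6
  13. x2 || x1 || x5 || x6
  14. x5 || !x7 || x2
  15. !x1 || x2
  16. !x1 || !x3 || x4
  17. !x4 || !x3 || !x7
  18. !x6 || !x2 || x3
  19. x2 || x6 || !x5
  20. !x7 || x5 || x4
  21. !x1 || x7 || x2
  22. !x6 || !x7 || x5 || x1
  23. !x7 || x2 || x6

Branch on x2: set x2 = false.
Unit clause (!x1) forces x1 = false.
Branch on x3: set x3 = true.
Unit clause (!x5) forces x5 = false.
Unit clause (x6) forces x6 = true.
Unit clause (!x7) forces x7 = false.
Unit clause (x4) forces x4 = true.
All clauses are satisfied.

x1: false,  x2: false,  x3: true,  x4: true,  x5: false,  x6: true,  x7: false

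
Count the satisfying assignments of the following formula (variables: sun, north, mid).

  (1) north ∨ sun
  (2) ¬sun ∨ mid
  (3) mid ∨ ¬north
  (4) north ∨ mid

There are 2^3 = 8 truth assignments over (sun, north, mid).
Check each against the 4 clauses (columns in the order sun, north, mid):
  F F F  ✗ fails (north ∨ sun)
  F F T  ✗ fails (north ∨ sun)
  F T F  ✗ fails (mid ∨ ¬north)
  F T T  ✓ satisfies all
  T F F  ✗ fails (¬sun ∨ mid)
  T F T  ✓ satisfies all
  T T F  ✗ fails (¬sun ∨ mid)
  T T T  ✓ satisfies all
3 of the 8 rows are models.

3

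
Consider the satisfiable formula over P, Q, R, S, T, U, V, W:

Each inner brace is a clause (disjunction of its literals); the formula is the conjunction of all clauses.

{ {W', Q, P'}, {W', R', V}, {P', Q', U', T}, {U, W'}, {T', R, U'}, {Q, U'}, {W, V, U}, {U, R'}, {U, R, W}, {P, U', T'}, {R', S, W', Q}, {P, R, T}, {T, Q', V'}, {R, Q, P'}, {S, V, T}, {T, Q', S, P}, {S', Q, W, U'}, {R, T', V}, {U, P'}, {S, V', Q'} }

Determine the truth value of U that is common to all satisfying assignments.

True

Suppose U = 0.
From the singleton clause (W'), W = 0.
From the singleton clause (V), V = 1.
From the singleton clause (R'), R = 0.
That conflicts with the unit clause (R).
So every satisfying assignment has U = True.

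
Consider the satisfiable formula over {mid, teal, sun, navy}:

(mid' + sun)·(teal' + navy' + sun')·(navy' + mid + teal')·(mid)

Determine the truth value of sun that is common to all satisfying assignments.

True

Suppose sun = 0.
Unit clause (mid') forces mid = 0.
But (mid) is also a unit clause — contradiction.
So every satisfying assignment has sun = True.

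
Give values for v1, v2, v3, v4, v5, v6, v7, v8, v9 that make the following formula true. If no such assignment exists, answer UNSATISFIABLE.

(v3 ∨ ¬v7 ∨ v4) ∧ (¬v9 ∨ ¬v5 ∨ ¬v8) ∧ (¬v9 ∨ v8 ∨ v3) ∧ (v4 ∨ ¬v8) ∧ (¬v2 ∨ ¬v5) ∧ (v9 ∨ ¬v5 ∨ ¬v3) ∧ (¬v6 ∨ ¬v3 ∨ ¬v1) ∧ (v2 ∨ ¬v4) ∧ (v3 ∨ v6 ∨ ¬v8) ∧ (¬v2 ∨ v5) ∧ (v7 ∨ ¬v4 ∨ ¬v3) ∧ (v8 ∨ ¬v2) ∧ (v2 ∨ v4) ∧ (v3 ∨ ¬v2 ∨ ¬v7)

Suppose v4 = True.
(v2) alone gives v2 = True.
(¬v5) alone gives v5 = False.
Now (v5) is unsatisfied and unit — conflict.
That branch fails; take v4 = False instead.
(¬v8) alone gives v8 = False.
(¬v2) alone gives v2 = False.
Now (v2) is unsatisfied and unit — conflict.
Neither v4 = True nor v4 = False works.

UNSATISFIABLE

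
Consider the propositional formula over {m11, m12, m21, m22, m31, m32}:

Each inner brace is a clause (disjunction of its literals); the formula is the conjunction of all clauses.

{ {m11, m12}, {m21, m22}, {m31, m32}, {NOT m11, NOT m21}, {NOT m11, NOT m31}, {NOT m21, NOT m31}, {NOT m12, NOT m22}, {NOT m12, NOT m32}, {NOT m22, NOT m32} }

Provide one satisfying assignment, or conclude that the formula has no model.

Try m11 = true.
Unit clause (NOT m21) forces m21 = false.
Unit clause (m22) forces m22 = true.
Unit clause (NOT m31) forces m31 = false.
Unit clause (m32) forces m32 = true.
Now (NOT m32) is unsatisfied and unit — conflict.
That branch fails; take m11 = false instead.
Unit clause (m12) forces m12 = true.
Unit clause (NOT m22) forces m22 = false.
Unit clause (m21) forces m21 = true.
Unit clause (NOT m31) forces m31 = false.
Unit clause (m32) forces m32 = true.
Now (NOT m32) is unsatisfied and unit — conflict.
Neither m11 = true nor m11 = false works.

UNSATISFIABLE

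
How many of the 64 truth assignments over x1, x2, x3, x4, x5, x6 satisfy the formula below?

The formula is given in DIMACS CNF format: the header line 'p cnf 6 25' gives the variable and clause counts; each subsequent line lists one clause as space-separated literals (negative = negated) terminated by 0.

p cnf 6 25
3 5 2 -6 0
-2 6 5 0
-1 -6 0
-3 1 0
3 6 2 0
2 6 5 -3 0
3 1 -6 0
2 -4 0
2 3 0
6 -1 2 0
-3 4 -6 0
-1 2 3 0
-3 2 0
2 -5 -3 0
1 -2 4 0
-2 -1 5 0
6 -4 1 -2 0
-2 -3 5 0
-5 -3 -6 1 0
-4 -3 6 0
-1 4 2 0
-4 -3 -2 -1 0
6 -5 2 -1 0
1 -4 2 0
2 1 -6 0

There are 2^6 = 64 truth assignments over (x1, x2, x3, x4, x5, x6).
Split on x2. With x2 = True, the clauses containing x2 are satisfied and ¬x2 drops from the rest; 3 of the 2^5 = 32 assignments to the other variables satisfy what remains.
With x2 = False, by the same count on the reduced clause set, 0 assignments work.
(One model: x1=T, x2=T, x3=F, x4=F, x5=T, x6=F.)
Total: 3 + 0 = 3.

3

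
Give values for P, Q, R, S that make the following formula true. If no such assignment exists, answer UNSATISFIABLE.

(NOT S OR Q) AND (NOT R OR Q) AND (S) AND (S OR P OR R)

Unit clause (S) forces S = true.
Unit clause (Q) forces Q = true.
Every clause is now satisfied; P, R are unconstrained.

P=false; Q=true; R=true; S=true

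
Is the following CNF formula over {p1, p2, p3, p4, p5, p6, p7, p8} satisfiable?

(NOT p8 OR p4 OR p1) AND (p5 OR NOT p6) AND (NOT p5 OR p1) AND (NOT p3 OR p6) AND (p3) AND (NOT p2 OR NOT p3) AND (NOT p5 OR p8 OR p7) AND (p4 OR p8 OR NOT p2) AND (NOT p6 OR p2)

(p3) alone gives p3 = true.
(p6) alone gives p6 = true.
(p5) alone gives p5 = true.
(p1) alone gives p1 = true.
(NOT p2) alone gives p2 = false.
But (p2) is also a unit clause — contradiction.
No assignment satisfies every clause.

Unsatisfiable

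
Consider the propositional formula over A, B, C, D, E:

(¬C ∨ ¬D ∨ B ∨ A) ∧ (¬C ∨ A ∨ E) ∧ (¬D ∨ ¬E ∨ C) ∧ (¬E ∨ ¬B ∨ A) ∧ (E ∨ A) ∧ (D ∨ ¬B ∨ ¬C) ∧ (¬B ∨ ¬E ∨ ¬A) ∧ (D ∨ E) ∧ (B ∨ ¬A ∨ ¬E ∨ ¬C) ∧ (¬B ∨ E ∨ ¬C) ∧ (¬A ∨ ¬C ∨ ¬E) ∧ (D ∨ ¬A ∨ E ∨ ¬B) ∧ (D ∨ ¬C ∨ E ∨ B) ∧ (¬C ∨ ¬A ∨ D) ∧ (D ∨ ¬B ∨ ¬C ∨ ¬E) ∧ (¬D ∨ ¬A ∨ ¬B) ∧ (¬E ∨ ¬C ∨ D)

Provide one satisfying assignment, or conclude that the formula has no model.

Branch on E: set E = False.
(A) alone gives A = True.
(D) alone gives D = True.
(¬B) alone gives B = False.
No clause remains; C is free.

A: True; B: False; C: True; D: True; E: False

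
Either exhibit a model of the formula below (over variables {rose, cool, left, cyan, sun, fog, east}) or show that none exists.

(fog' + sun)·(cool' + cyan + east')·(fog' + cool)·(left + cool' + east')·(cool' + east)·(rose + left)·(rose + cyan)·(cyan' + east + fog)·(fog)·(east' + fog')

The clause (fog) is unit, so fog = 1.
The clause (sun) is unit, so sun = 1.
The clause (cool) is unit, so cool = 1.
The clause (east) is unit, so east = 1.
But (east') is also a unit clause — contradiction.

UNSATISFIABLE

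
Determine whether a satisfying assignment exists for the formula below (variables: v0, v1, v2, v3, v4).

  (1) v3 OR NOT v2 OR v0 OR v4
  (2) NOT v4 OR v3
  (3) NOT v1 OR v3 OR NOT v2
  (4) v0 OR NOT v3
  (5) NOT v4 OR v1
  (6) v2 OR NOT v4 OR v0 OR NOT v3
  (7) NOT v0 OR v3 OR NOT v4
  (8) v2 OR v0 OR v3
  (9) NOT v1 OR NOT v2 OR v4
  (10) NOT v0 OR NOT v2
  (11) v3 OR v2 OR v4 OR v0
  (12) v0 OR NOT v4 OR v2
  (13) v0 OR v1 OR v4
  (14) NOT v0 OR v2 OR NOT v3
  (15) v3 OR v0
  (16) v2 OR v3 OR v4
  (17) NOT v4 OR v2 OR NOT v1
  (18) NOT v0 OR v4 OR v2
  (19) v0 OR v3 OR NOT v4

No

Branch on v4: set v4 = false.
Branch on v0: set v0 = true.
The clause (NOT v2) is unit, so v2 = false.
But (v2) is also a unit clause — contradiction.
Undo v0 and try v0 = false.
The clause (NOT v3) is unit, so v3 = false.
But (v3) is also a unit clause — contradiction.
Neither v0 = true nor v0 = false works.
Undo v4 and try v4 = true.
The clause (v3) is unit, so v3 = true.
The clause (v0) is unit, so v0 = true.
The clause (v1) is unit, so v1 = true.
The clause (NOT v2) is unit, so v2 = false.
But (v2) is also a unit clause — contradiction.
Neither v4 = true nor v4 = false works.
No assignment satisfies every clause.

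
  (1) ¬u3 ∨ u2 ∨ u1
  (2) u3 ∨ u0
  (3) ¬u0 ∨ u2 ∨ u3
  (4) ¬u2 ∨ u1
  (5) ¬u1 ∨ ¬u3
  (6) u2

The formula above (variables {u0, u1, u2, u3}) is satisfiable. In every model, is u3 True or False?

Suppose u3 = True.
From the singleton clause (¬u1), u1 = False.
From the singleton clause (u2), u2 = True.
But (¬u2) is also a unit clause — contradiction.
So every satisfying assignment has u3 = False.

False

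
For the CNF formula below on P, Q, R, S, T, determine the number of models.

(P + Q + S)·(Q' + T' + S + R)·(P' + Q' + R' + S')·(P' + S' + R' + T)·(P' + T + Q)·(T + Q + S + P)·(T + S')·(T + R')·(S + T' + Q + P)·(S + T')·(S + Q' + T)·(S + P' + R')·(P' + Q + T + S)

There are 2^5 = 32 truth assignments over (P, Q, R, S, T).
Split on Q. With Q = 1, the clauses containing Q are satisfied and Q' drops from the rest; 3 of the 2^4 = 16 assignments to the other variables satisfy what remains.
With Q = 0, by the same count on the reduced clause set, 4 assignments work.
Total: 3 + 4 = 7.

7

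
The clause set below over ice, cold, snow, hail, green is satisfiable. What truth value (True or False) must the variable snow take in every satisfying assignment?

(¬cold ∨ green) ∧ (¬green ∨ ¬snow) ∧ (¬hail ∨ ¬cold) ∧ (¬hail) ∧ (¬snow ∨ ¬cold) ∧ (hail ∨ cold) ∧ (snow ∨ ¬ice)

Suppose snow = True.
The clause (¬green) is unit, so green = False.
The clause (¬cold) is unit, so cold = False.
The clause (¬hail) is unit, so hail = False.
Now (hail) is unsatisfied and unit — conflict.
So every satisfying assignment has snow = False.

False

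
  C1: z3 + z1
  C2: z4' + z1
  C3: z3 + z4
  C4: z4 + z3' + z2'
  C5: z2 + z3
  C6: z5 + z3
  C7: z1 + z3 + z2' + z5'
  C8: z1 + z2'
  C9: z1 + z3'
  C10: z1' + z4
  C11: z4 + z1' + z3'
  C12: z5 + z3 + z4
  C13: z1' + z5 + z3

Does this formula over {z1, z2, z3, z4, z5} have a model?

Try z3 = 1.
Unit clause (z1) forces z1 = 1.
Unit clause (z4) forces z4 = 1.
Every clause is now satisfied; z2, z5 are unconstrained.
A satisfying assignment: z1: 1, z2: 1, z3: 1, z4: 1, z5: 0.

Satisfiable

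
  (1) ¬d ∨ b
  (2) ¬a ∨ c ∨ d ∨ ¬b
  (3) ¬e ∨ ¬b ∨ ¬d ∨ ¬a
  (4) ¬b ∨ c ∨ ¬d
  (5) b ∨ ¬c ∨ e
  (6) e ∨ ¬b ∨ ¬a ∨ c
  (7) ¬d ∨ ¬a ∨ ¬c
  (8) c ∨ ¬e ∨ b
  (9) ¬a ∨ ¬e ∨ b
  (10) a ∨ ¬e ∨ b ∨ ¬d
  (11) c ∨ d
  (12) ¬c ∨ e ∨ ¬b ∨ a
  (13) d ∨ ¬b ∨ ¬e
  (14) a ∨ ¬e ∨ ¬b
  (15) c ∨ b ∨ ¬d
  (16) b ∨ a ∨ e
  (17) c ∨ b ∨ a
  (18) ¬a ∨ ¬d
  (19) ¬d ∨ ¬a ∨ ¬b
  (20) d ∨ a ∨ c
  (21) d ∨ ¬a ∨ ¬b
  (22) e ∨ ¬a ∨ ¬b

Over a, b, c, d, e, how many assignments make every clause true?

There are 2^5 = 32 truth assignments over (a, b, c, d, e).
Split on e. With e = True, the clauses containing e are satisfied and ¬e drops from the rest; 1 of the 2^4 = 16 assignments to the other variables satisfy what remains.
With e = False, by the same count on the reduced clause set, 0 assignments work.
(One model: a=F, b=F, c=T, d=F, e=T.)
Total: 1 + 0 = 1.

1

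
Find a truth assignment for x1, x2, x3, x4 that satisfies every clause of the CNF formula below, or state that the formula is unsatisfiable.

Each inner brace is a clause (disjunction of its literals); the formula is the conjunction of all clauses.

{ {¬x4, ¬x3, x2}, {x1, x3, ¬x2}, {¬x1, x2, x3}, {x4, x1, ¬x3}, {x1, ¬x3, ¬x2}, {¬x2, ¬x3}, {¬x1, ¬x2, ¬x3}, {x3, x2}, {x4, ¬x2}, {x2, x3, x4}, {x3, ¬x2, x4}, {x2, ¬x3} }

x1=True,  x2=True,  x3=False,  x4=True

Suppose x2 = True.
The clause (¬x3) is unit, so x3 = False.
The clause (x1) is unit, so x1 = True.
The clause (x4) is unit, so x4 = True.
All clauses are satisfied.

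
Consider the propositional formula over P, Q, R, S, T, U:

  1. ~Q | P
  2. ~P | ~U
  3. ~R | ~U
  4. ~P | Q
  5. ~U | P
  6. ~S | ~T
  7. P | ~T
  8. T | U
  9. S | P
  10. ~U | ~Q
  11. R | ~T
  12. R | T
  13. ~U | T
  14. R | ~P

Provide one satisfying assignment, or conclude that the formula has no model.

Branch on Q: set Q = 1.
(P) alone gives P = 1.
(~U) alone gives U = 0.
(T) alone gives T = 1.
(~S) alone gives S = 0.
(R) alone gives R = 1.
All clauses are satisfied.

P ↦ 1, Q ↦ 1, R ↦ 1, S ↦ 0, T ↦ 1, U ↦ 0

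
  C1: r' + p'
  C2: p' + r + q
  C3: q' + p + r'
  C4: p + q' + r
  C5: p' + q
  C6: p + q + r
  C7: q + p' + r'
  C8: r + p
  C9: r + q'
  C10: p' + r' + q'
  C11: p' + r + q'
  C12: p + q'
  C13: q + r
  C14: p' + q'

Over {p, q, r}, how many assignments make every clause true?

1

There are 2^3 = 8 truth assignments over (p, q, r).
Check each against the 14 clauses (columns in the order p, q, r):
  F F F  ✗ fails (p + q + r)
  F F T  ✓ satisfies all
  F T F  ✗ fails (p + q' + r)
  F T T  ✗ fails (q' + p + r')
  T F F  ✗ fails (p' + r + q)
  T F T  ✗ fails (r' + p')
  T T F  ✗ fails (r + q')
  T T T  ✗ fails (r' + p')
1 of the 8 rows is a model.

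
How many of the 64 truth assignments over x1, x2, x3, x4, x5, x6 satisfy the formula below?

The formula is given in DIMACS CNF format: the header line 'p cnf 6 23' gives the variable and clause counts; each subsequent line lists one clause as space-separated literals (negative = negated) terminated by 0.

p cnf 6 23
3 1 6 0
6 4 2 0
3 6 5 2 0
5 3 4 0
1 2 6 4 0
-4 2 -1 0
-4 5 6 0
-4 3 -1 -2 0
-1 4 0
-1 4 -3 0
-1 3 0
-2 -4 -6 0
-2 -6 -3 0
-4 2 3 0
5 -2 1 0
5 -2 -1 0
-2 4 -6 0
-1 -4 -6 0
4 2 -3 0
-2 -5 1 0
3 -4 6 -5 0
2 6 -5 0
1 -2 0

4

There are 2^6 = 64 truth assignments over (x1, x2, x3, x4, x5, x6).
Split on x2. With x2 = True, the clauses containing x2 are satisfied and ¬x2 drops from the rest; 1 of the 2^5 = 32 assignments to the other variables satisfy what remains.
With x2 = False, by the same count on the reduced clause set, 3 assignments work.
(One model: x1=F, x2=F, x3=F, x4=F, x5=T, x6=T.)
Total: 1 + 3 = 4.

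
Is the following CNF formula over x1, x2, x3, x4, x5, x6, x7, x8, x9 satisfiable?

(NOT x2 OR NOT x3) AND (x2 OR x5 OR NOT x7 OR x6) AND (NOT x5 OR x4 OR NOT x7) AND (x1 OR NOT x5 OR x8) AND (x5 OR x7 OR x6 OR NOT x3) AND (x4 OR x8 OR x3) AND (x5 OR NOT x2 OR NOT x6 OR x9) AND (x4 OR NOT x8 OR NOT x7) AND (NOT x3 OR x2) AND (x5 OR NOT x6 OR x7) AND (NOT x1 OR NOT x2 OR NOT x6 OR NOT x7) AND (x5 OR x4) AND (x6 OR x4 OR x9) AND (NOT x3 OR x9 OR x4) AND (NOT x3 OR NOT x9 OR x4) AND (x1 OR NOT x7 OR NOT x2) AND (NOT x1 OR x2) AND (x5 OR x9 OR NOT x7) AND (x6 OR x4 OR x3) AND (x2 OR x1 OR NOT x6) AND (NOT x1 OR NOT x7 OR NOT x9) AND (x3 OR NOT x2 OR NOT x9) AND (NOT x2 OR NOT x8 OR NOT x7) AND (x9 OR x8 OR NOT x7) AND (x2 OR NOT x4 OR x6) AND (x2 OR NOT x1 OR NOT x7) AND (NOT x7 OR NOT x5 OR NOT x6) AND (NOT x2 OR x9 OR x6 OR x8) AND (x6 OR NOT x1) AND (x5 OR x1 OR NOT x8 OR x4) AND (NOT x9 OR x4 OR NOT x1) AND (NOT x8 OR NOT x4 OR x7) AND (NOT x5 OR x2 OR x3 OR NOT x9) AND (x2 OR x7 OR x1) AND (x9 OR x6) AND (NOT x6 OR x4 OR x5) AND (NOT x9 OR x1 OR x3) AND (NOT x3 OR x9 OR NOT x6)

Yes

Branch on x2: set x2 = true.
From the singleton clause (NOT x3), x3 = false.
From the singleton clause (NOT x9), x9 = false.
From the singleton clause (x6), x6 = true.
From the singleton clause (x5), x5 = true.
From the singleton clause (NOT x7), x7 = false.
Branch on x1: set x1 = true.
Branch on x4: set x4 = true.
From the singleton clause (NOT x8), x8 = false.
All clauses are satisfied.
A satisfying assignment: x1: true,  x2: true,  x3: false,  x4: true,  x5: true,  x6: true,  x7: false,  x8: false,  x9: false.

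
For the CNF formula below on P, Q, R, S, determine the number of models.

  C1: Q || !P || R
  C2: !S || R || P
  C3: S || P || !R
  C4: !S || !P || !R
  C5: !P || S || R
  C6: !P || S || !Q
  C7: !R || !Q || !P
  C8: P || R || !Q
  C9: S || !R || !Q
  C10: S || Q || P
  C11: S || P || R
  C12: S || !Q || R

There are 2^4 = 16 truth assignments over (P, Q, R, S).
Split on S. With S = true, the clauses containing S are satisfied and !S drops from the rest; 3 of the 2^3 = 8 assignments to the other variables satisfy what remains.
With S = false, by the same count on the reduced clause set, 1 assignment works.
(One model: P=F, Q=F, R=T, S=T.)
Total: 3 + 1 = 4.

4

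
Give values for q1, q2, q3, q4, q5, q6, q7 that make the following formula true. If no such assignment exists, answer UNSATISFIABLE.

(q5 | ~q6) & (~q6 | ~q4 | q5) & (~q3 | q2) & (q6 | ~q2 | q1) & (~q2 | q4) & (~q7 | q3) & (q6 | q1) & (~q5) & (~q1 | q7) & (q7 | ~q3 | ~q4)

q1 ↦ 1, q2 ↦ 1, q3 ↦ 1, q4 ↦ 1, q5 ↦ 0, q6 ↦ 0, q7 ↦ 1

Unit clause (~q5) forces q5 = 0.
Unit clause (~q6) forces q6 = 0.
Unit clause (q1) forces q1 = 1.
Unit clause (q7) forces q7 = 1.
Unit clause (q3) forces q3 = 1.
Unit clause (q2) forces q2 = 1.
Unit clause (q4) forces q4 = 1.
This assignment satisfies each clause.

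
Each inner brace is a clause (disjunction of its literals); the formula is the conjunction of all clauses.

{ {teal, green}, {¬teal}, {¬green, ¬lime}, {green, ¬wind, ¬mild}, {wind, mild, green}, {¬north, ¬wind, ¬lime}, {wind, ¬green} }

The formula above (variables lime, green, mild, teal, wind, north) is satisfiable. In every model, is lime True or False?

Suppose lime = True.
From the singleton clause (¬teal), teal = False.
From the singleton clause (green), green = True.
Now (¬green) is unsatisfied and unit — conflict.
So every satisfying assignment has lime = False.

False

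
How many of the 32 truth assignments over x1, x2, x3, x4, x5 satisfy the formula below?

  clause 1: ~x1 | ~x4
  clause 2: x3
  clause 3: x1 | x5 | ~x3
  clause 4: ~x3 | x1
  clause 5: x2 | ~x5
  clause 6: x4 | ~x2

There are 2^5 = 32 truth assignments over (x1, x2, x3, x4, x5).
Split on x2. With x2 = 1, the clauses containing x2 are satisfied and ~x2 drops from the rest; 0 of the 2^4 = 16 assignments to the other variables satisfy what remains.
With x2 = 0, by the same count on the reduced clause set, 1 assignment works.
(One model: x1=T, x2=F, x3=T, x4=F, x5=F.)
Total: 0 + 1 = 1.

1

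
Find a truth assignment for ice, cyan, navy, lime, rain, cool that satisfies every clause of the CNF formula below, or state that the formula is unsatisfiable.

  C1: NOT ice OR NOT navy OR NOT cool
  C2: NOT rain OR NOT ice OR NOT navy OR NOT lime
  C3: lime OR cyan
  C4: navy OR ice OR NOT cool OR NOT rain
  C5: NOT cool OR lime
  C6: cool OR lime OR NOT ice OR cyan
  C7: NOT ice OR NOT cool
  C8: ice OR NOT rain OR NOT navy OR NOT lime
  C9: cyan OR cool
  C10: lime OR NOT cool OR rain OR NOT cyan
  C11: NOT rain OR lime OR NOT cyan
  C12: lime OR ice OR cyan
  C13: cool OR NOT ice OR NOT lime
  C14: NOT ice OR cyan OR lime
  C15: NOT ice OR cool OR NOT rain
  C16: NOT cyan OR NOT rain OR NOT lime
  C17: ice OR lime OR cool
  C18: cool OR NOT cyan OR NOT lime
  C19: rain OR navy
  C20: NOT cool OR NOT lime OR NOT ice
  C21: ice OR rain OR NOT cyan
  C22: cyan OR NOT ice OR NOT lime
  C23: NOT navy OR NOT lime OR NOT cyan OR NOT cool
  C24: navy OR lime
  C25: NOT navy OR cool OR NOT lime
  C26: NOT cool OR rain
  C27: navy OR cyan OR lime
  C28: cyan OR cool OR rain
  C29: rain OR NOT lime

ice=true, cyan=true, navy=true, lime=false, rain=false, cool=false

Try lime = false.
The clause (cyan) is unit, so cyan = true.
The clause (NOT cool) is unit, so cool = false.
The clause (NOT rain) is unit, so rain = false.
The clause (ice) is unit, so ice = true.
The clause (navy) is unit, so navy = true.
Every clause now holds.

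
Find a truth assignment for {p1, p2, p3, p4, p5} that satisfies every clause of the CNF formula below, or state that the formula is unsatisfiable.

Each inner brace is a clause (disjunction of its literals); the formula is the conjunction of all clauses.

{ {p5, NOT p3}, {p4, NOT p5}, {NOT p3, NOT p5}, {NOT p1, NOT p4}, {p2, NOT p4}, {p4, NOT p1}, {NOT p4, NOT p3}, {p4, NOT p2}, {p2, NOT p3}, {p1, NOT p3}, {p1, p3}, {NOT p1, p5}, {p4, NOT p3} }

UNSATISFIABLE

Try p5 = true.
From the singleton clause (p4), p4 = true.
From the singleton clause (NOT p3), p3 = false.
From the singleton clause (NOT p1), p1 = false.
That conflicts with the unit clause (p1).
So p5 must be the other value — set p5 = false.
From the singleton clause (NOT p3), p3 = false.
From the singleton clause (p1), p1 = true.
That conflicts with the unit clause (NOT p1).
Neither p5 = true nor p5 = false works.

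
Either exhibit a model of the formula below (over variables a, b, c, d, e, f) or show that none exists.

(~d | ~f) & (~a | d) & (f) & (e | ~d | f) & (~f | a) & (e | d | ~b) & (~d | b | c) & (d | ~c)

UNSATISFIABLE

The clause (f) is unit, so f = 1.
The clause (~d) is unit, so d = 0.
The clause (~a) is unit, so a = 0.
But (a) is also a unit clause — contradiction.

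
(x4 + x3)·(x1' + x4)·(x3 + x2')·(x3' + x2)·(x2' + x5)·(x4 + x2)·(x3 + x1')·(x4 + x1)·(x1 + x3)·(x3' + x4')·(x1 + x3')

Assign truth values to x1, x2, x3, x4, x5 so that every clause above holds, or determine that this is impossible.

UNSATISFIABLE

Try x4 = 1.
(x3') alone gives x3 = 0.
(x2') alone gives x2 = 0.
(x1') alone gives x1 = 0.
That conflicts with the unit clause (x1).
Undo x4 and try x4 = 0.
(x3) alone gives x3 = 1.
(x1') alone gives x1 = 0.
That conflicts with the unit clause (x1).
Neither x4 = 1 nor x4 = 0 works.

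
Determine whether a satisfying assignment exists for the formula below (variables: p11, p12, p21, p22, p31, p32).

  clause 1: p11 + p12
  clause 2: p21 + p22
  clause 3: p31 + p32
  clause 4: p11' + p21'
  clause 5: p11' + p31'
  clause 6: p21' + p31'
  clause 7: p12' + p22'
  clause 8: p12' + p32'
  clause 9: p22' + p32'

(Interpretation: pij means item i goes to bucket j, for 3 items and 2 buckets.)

Try p11 = 1.
From the singleton clause (p21'), p21 = 0.
From the singleton clause (p22), p22 = 1.
From the singleton clause (p31'), p31 = 0.
From the singleton clause (p32), p32 = 1.
Now (p32') is unsatisfied and unit — conflict.
That branch fails; take p11 = 0 instead.
From the singleton clause (p12), p12 = 1.
From the singleton clause (p22'), p22 = 0.
From the singleton clause (p21), p21 = 1.
From the singleton clause (p31'), p31 = 0.
From the singleton clause (p32), p32 = 1.
Now (p32') is unsatisfied and unit — conflict.
Either choice for p11 ends in contradiction.
No assignment satisfies every clause.

No, unsatisfiable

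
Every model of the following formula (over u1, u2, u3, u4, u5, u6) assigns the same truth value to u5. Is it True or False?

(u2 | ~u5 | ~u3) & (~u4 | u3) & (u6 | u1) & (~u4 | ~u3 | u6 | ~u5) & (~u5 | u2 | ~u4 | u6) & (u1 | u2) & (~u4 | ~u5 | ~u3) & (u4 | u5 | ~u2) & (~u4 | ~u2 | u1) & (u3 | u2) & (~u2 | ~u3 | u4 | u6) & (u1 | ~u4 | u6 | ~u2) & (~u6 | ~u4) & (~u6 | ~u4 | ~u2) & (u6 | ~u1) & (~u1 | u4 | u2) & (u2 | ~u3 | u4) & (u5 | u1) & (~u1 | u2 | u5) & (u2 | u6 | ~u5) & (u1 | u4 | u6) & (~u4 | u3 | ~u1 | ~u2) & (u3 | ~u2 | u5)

Suppose u5 = 0.
Unit clause (u1) forces u1 = 1.
Unit clause (u6) forces u6 = 1.
Unit clause (~u4) forces u4 = 0.
Unit clause (~u2) forces u2 = 0.
But (u2) is also a unit clause — contradiction.
So every satisfying assignment has u5 = True.

True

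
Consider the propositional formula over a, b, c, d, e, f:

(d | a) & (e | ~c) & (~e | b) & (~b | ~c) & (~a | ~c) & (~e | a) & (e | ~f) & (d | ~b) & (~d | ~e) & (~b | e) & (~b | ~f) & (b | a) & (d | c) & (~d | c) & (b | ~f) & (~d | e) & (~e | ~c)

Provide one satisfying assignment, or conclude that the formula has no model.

UNSATISFIABLE

Suppose d = 1.
(~e) alone gives e = 0.
That conflicts with the unit clause (e).
So d must be the other value — set d = 0.
(a) alone gives a = 1.
(~c) alone gives c = 0.
That conflicts with the unit clause (c).
Either choice for d ends in contradiction.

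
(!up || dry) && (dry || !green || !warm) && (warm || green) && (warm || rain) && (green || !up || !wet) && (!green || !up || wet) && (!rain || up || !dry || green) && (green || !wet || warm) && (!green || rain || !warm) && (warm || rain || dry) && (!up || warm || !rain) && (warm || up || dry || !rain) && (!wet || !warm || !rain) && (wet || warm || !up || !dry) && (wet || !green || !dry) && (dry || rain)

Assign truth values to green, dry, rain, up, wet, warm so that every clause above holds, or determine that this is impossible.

green=true,  dry=true,  rain=true,  up=false,  wet=true,  warm=false

Case up = false:
Case warm = false:
From the singleton clause (green), green = true.
From the singleton clause (rain), rain = true.
From the singleton clause (dry), dry = true.
From the singleton clause (wet), wet = true.
All clauses are satisfied.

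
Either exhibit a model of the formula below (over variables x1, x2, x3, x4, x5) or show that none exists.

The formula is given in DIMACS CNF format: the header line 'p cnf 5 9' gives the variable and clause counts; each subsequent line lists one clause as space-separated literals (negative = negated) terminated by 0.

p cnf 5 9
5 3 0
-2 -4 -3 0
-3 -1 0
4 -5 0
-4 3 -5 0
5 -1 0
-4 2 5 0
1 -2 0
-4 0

The clause (¬x4) is unit, so x4 = False.
The clause (¬x5) is unit, so x5 = False.
The clause (x3) is unit, so x3 = True.
The clause (¬x1) is unit, so x1 = False.
The clause (¬x2) is unit, so x2 = False.
Every clause now holds.

x1: False; x2: False; x3: True; x4: False; x5: False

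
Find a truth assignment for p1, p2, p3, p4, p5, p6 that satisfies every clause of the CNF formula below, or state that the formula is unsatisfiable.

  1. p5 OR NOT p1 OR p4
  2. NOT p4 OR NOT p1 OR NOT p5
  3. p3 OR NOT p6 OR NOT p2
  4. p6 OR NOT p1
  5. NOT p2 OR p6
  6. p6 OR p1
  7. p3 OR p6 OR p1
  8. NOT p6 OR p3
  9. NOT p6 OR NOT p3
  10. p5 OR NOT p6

Suppose p6 = true.
The clause (p3) is unit, so p3 = true.
That conflicts with the unit clause (NOT p3).
That branch fails; take p6 = false instead.
The clause (NOT p1) is unit, so p1 = false.
That conflicts with the unit clause (p1).
Neither p6 = true nor p6 = false works.

UNSATISFIABLE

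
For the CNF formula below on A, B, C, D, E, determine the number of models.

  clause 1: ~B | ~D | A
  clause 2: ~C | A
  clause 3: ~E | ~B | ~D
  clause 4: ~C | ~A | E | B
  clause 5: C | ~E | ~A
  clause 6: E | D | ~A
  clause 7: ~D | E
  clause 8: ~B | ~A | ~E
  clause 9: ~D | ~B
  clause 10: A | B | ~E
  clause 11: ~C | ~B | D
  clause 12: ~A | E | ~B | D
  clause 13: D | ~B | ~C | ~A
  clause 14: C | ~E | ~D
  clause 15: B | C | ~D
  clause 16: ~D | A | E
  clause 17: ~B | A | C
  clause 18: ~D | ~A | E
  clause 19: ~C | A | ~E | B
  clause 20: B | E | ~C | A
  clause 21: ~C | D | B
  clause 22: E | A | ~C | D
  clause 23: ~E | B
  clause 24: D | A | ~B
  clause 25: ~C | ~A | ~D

1

There are 2^5 = 32 truth assignments over (A, B, C, D, E).
Split on A. With A = 1, the clauses containing A are satisfied and ~A drops from the rest; 0 of the 2^4 = 16 assignments to the other variables satisfy what remains.
With A = 0, by the same count on the reduced clause set, 1 assignment works.
Total: 0 + 1 = 1.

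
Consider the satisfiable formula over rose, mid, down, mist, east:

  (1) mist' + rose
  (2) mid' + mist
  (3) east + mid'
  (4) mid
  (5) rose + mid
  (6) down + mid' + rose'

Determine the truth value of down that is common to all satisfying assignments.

Suppose down = 0.
(mid) alone gives mid = 1.
(mist) alone gives mist = 1.
(rose) alone gives rose = 1.
That conflicts with the unit clause (rose').
So every satisfying assignment has down = True.

True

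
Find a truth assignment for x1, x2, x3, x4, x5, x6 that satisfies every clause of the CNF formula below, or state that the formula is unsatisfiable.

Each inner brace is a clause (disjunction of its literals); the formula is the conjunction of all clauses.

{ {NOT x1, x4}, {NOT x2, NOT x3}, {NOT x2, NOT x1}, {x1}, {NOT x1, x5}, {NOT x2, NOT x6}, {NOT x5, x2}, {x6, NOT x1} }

Unit clause (x1) forces x1 = true.
Unit clause (x4) forces x4 = true.
Unit clause (NOT x2) forces x2 = false.
Unit clause (x5) forces x5 = true.
That conflicts with the unit clause (NOT x5).

UNSATISFIABLE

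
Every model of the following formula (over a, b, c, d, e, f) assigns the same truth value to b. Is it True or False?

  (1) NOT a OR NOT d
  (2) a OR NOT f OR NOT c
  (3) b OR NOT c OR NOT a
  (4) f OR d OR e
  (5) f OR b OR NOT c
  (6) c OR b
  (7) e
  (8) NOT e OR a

True

Suppose b = false.
(c) alone gives c = true.
(NOT a) alone gives a = false.
(NOT f) alone gives f = false.
That conflicts with the unit clause (f).
So every satisfying assignment has b = True.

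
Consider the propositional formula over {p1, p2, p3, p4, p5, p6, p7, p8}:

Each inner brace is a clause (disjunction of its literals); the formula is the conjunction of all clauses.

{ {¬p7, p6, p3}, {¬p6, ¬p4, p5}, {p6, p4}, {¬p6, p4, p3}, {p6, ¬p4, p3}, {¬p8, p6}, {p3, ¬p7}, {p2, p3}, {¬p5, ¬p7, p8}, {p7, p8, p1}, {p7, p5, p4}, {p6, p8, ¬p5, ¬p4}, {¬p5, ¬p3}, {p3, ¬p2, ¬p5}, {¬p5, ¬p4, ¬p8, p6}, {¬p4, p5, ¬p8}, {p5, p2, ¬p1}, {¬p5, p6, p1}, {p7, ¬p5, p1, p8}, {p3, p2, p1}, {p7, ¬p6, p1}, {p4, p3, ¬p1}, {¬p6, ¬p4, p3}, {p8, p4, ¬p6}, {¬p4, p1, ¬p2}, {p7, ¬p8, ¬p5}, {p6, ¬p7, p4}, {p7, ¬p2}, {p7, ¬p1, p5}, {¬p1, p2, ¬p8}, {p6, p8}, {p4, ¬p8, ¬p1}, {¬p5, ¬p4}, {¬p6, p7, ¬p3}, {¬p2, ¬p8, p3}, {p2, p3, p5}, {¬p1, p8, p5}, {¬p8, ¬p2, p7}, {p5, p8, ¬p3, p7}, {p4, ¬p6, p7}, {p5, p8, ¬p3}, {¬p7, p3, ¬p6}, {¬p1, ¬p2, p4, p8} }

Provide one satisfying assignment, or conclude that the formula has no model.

p1=False,  p2=False,  p3=True,  p4=False,  p5=False,  p6=True,  p7=True,  p8=True

Branch on p6: set p6 = True.
Branch on p4: set p4 = False.
The clause (p3) is unit, so p3 = True.
The clause (¬p5) is unit, so p5 = False.
The clause (p7) is unit, so p7 = True.
The clause (p8) is unit, so p8 = True.
The clause (¬p1) is unit, so p1 = False.
All clauses hold; p2 can take either value.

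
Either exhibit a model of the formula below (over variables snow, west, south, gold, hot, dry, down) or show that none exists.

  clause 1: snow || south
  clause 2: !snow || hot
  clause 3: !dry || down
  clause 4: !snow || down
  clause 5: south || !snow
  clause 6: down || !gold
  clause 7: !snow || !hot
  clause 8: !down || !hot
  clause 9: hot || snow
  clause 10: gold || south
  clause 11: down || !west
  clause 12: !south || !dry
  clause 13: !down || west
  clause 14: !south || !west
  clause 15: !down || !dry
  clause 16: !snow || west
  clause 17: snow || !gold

Case snow = false:
The clause (south) is unit, so south = true.
The clause (hot) is unit, so hot = true.
The clause (!down) is unit, so down = false.
The clause (!dry) is unit, so dry = false.
The clause (!gold) is unit, so gold = false.
The clause (!west) is unit, so west = false.
All clauses are satisfied.

snow=false,  west=false,  south=true,  gold=false,  hot=true,  dry=false,  down=false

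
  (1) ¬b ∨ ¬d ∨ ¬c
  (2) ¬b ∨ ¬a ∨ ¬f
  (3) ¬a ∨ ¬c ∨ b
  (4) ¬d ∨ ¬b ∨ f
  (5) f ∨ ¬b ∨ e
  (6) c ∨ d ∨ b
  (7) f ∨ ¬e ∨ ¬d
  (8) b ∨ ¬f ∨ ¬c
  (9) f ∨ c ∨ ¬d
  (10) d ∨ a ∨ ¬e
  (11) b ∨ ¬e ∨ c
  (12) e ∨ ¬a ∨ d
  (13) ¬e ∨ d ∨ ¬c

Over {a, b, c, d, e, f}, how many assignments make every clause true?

9

There are 2^6 = 64 truth assignments over (a, b, c, d, e, f).
Split on b. With b = True, the clauses containing b are satisfied and ¬b drops from the rest; 5 of the 2^5 = 32 assignments to the other variables satisfy what remains.
With b = False, by the same count on the reduced clause set, 4 assignments work.
Total: 5 + 4 = 9.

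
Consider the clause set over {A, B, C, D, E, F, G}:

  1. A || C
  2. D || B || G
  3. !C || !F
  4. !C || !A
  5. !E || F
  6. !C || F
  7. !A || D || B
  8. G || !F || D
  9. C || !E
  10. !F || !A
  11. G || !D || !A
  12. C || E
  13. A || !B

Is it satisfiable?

Branch on A: set A = true.
From the singleton clause (!C), C = false.
From the singleton clause (!E), E = false.
Now (E) is unsatisfied and unit — conflict.
Undo A and try A = false.
From the singleton clause (C), C = true.
From the singleton clause (!F), F = false.
Now (F) is unsatisfied and unit — conflict.
Both values of A lead to a conflict.
No assignment satisfies every clause.

Unsatisfiable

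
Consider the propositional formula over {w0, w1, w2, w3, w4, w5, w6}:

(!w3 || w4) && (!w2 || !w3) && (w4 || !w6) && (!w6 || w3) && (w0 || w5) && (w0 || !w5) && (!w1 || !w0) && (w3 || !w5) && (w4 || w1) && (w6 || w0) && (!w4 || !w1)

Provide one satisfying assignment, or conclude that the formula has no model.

Try w3 = true.
Unit clause (w4) forces w4 = true.
Unit clause (!w2) forces w2 = false.
Unit clause (!w1) forces w1 = false.
Try w0 = true.
Every clause is now satisfied; w5, w6 are unconstrained.

w0 ↦ true,  w1 ↦ false,  w2 ↦ false,  w3 ↦ true,  w4 ↦ true,  w5 ↦ true,  w6 ↦ true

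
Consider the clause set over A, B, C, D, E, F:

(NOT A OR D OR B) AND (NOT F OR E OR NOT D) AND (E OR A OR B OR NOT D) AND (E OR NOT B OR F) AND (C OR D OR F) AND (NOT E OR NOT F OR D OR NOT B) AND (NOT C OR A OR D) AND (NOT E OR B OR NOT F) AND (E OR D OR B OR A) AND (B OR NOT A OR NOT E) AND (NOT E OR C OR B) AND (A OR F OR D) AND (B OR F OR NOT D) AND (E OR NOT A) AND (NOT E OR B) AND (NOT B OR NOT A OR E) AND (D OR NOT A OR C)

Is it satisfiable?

Branch on E: set E = true.
The clause (B) is unit, so B = true.
Branch on F: set F = true.
The clause (D) is unit, so D = true.
All clauses hold; A, C can take either value.
A satisfying assignment: A: false,  B: true,  C: true,  D: true,  E: true,  F: true.

Satisfiable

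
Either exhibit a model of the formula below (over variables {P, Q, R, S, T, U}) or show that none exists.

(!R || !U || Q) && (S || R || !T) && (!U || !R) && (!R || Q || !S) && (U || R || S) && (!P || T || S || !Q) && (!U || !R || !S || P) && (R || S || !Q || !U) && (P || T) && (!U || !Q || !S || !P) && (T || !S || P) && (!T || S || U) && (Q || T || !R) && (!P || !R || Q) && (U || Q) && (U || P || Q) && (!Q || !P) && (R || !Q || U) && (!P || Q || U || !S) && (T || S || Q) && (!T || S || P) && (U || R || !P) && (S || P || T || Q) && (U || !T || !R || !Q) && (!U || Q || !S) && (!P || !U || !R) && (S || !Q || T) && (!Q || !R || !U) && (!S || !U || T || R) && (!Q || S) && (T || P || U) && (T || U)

Branch on U: set U = true.
From the singleton clause (!R), R = false.
Branch on S: set S = true.
From the singleton clause (Q), Q = true.
From the singleton clause (!P), P = false.
From the singleton clause (T), T = true.
All clauses are satisfied.

P=false, Q=true, R=false, S=true, T=true, U=true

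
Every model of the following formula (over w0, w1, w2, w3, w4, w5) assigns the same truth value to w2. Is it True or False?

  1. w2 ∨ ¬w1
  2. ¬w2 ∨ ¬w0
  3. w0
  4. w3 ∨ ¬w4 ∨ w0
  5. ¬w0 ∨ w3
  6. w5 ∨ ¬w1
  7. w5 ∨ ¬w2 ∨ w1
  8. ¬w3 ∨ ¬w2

False

Suppose w2 = True.
From the singleton clause (¬w0), w0 = False.
That conflicts with the unit clause (w0).
So every satisfying assignment has w2 = False.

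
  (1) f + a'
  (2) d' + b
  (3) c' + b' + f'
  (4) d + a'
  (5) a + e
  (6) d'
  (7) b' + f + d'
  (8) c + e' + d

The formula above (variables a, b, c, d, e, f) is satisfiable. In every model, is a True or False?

Suppose a = 1.
(f) alone gives f = 1.
(d) alone gives d = 1.
Now (d') is unsatisfied and unit — conflict.
So every satisfying assignment has a = False.

False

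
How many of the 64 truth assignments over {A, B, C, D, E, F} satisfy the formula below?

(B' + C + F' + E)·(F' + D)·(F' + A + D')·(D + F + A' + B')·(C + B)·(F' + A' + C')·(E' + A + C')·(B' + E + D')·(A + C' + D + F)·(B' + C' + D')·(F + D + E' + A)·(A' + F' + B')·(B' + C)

5

There are 2^6 = 64 truth assignments over (A, B, C, D, E, F).
Split on E. With E = 1, the clauses containing E are satisfied and E' drops from the rest; 2 of the 2^5 = 32 assignments to the other variables satisfy what remains.
With E = 0, by the same count on the reduced clause set, 3 assignments work.
Total: 2 + 3 = 5.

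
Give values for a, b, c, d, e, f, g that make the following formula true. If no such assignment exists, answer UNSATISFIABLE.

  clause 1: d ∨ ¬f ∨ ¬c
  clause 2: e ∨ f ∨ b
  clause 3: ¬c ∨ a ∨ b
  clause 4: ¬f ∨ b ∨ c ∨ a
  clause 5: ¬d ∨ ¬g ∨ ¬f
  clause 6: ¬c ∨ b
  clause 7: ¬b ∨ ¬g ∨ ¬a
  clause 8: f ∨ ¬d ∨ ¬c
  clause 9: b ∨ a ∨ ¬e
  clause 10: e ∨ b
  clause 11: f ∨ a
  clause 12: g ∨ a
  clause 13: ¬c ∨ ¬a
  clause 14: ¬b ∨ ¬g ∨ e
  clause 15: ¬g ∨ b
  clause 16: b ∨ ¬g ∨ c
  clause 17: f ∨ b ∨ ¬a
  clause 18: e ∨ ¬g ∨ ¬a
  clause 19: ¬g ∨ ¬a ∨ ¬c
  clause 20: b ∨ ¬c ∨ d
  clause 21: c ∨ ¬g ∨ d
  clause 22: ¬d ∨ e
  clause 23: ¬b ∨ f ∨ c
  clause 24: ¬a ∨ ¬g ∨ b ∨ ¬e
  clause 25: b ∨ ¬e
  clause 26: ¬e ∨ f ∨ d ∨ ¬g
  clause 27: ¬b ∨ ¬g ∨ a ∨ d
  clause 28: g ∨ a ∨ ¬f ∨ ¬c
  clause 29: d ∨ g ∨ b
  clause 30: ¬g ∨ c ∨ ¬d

a ↦ True,  b ↦ True,  c ↦ False,  d ↦ False,  e ↦ False,  f ↦ True,  g ↦ False

Suppose c = False.
Suppose e = False.
(b) alone gives b = True.
(¬g) alone gives g = False.
(a) alone gives a = True.
(¬d) alone gives d = False.
(f) alone gives f = True.
This assignment satisfies each clause.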